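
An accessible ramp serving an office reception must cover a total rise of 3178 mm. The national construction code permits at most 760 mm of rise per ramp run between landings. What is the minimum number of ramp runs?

⌈3178/760⌉ = 5 ramp runs.

5 runs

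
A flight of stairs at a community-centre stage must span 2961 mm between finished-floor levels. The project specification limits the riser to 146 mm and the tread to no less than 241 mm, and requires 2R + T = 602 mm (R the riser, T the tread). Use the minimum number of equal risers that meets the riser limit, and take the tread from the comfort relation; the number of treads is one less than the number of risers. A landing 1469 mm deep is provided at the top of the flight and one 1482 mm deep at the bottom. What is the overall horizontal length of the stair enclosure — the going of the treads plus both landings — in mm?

2961 / 146 = 20.281 → round up to 21 risers.
Riser R = 2961 / 21 = 141 mm, within the 146 mm limit.
T = 602 − 2·141 = 320 mm, which satisfies the 241 mm minimum.
Treads = 21 − 1 = 20; going = 20 × 320 = 6400 mm.
Add landings: 6400 + 1469 + 1482 = 9351 mm.

9351 mm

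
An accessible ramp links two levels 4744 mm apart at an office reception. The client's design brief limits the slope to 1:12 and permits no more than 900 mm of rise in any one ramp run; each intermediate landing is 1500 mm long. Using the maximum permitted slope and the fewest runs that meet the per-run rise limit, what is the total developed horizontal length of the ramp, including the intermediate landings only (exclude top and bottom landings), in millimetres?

64428 mm

4744 / 900 = 5.27, so 6 ramp runs are needed. That means 5 intermediate landings.
Ramp run (horizontal) at 1:12: 4744 × 12 = 56928 mm.
5 intermediate landings contribute 5 × 1500 = 7500 mm.
Developed length = 56928 + 7500 = 64428 mm.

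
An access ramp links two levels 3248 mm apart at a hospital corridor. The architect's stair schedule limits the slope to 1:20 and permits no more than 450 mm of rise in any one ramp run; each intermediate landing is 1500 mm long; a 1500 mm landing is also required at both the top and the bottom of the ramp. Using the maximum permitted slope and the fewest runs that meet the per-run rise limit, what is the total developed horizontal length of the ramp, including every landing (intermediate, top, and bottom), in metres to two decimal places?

3248 / 450 = 7.22, so 8 ramp runs are needed. That means 7 intermediate landings.
Ramp run (horizontal) at 1:20: 3248 × 20 = 64960 mm.
7 intermediate landings contribute 7 × 1500 = 10500 mm.
Top and bottom landings: 2 × 1500 = 3000 mm.
Total = 64960 + 10500 + 3000 = 78460 mm.
= 78.46 m.

78.46 m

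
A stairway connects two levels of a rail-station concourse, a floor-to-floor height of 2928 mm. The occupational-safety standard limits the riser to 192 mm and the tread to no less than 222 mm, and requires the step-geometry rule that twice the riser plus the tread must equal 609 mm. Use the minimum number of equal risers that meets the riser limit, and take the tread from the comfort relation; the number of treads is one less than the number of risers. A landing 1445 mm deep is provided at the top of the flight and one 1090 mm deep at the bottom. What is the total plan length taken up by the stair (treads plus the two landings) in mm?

6180 mm

At most 192 each: 2928/192 = 15.25, giving 16 risers.
R = 2928 ÷ 16 = 183 mm.
Tread T = 609 − 2 × 183 = 243 mm (≥ 222 mm).
Going = (16 − 1) × 243 = 3645 mm.
Enclosure = 3645 + 1445 + 1090 = 6180 mm.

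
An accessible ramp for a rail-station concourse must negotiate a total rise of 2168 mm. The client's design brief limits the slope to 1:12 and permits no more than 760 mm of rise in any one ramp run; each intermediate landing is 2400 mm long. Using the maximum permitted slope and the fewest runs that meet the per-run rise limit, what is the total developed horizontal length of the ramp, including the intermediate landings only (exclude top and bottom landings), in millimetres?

⌈2168/760⌉ = 3 ramp runs. That means 2 intermediate landings.
Ramp run (horizontal) at 1:12: 2168 × 12 = 26016 mm.
Intermediate landings: 2 × 2400 = 4800 mm.
Developed length = 26016 + 4800 = 30816 mm.

30816 mm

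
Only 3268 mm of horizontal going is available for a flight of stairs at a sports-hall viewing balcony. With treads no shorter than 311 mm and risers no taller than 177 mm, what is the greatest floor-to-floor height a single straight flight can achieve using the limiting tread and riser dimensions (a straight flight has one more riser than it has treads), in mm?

Treads that fit: ⌊3268 / 311⌋ = 10.
Risers = treads + 1 = 11.
Maximum height = 11 × 177 = 1947 mm.

1947 mm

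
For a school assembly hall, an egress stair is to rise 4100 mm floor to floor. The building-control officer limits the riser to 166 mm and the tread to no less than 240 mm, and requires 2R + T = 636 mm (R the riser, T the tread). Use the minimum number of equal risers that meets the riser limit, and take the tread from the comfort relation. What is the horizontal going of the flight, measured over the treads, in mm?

7392 mm

4100 / 166 = 24.70, so 25 risers are needed.
R = 4100 ÷ 25 = 164 mm.
T = 636 − 2·164 = 308 mm, which satisfies the 240 mm minimum.
25 risers give 24 treads; going = 24 × 308 = 7392 mm.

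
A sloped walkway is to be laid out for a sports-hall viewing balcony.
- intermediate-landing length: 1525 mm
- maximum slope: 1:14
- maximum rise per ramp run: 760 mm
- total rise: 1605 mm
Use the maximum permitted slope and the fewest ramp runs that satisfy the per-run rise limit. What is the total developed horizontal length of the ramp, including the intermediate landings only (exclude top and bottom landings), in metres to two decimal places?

1605 / 760 = 2.112 → round up to 3 ramp runs. That means 2 intermediate landings.
Ramp run (horizontal) at 1:14: 1605 × 14 = 22470 mm.
2 intermediate landings contribute 2 × 1525 = 3050 mm.
Developed length = 22470 + 3050 = 25520 mm.
= 25.52 m.

25.52 m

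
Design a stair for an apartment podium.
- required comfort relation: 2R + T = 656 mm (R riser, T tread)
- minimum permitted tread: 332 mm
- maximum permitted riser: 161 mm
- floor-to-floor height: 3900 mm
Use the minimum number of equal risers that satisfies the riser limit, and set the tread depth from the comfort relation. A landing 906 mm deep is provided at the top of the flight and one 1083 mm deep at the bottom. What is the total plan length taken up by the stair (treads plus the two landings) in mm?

At most 161 each: 3900/161 = 24.22, giving 25 risers.
Each riser is 3900/25 = 156 mm (≤ 161 mm).
From 2R + T = 656: T = 656 − 312 = 344 mm.
Going = (25 − 1) × 344 = 8256 mm.
Enclosure = 8256 + 906 + 1083 = 10245 mm.

10245 mm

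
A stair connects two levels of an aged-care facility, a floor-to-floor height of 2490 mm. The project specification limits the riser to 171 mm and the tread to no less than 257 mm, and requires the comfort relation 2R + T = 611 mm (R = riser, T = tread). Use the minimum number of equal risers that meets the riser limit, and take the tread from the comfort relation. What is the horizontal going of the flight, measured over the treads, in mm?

2490 / 171 = 14.561 → round up to 15 risers.
Each riser is 2490/15 = 166 mm (≤ 171 mm).
Tread T = 611 − 2 × 166 = 279 mm (≥ 257 mm).
Treads = 15 − 1 = 14; going = 14 × 279 = 3906 mm.

3906 mm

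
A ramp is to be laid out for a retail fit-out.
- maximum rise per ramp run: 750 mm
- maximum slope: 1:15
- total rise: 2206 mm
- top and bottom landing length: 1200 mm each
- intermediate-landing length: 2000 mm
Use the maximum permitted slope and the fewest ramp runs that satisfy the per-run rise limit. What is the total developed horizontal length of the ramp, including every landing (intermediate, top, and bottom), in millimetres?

2206 / 750 = 2.94, so 3 ramp runs are needed. That means 2 intermediate landings.
Horizontal run for 2206 mm of rise at 1:15 is 2206 × 15 = 33090 mm.
Intermediate landings: 2 × 2000 = 4000 mm.
Top and bottom landings: 2 × 1200 = 2400 mm.
Total = 33090 + 4000 + 2400 = 39490 mm.

39490 mm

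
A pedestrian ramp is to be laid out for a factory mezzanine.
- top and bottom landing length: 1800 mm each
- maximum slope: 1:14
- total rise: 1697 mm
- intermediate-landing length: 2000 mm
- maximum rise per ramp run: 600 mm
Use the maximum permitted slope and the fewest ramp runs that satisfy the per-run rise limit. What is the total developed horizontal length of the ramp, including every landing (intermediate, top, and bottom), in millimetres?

At most 600 each: 1697/600 = 2.83, giving 3 ramp runs. That means 2 intermediate landings.
Ramp run (horizontal) at 1:14: 1697 × 14 = 23758 mm.
2 intermediate landings contribute 2 × 2000 = 4000 mm.
Top and bottom landings: 2 × 1800 = 3600 mm.
Total = 23758 + 4000 + 3600 = 31358 mm.

31358 mm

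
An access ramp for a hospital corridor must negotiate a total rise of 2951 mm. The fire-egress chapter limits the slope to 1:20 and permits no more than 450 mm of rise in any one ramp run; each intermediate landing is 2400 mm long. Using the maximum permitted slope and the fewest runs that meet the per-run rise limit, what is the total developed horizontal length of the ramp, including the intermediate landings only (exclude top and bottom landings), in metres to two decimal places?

73.42 m

2951 / 450 = 6.558 → round up to 7 ramp runs. That means 6 intermediate landings.
Ramp run (horizontal) at 1:20: 2951 × 20 = 59020 mm.
6 intermediate landings contribute 6 × 2400 = 14400 mm.
Total developed length = 59020 + 14400 = 73420 mm.
= 73.42 m.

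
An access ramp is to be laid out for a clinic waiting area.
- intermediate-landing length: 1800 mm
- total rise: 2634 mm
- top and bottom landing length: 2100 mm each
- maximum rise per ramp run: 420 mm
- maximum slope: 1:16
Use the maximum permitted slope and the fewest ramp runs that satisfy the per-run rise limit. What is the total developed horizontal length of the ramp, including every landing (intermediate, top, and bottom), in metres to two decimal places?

2634 / 420 = 6.27, so 7 ramp runs are needed. That means 6 intermediate landings.
Horizontal run for 2634 mm of rise at 1:16 is 2634 × 16 = 42144 mm.
Intermediate landings: 6 × 1800 = 10800 mm.
Top and bottom landings: 2 × 2100 = 4200 mm.
Total = 42144 + 10800 + 4200 = 57144 mm.
= 57.14 m.

57.14 m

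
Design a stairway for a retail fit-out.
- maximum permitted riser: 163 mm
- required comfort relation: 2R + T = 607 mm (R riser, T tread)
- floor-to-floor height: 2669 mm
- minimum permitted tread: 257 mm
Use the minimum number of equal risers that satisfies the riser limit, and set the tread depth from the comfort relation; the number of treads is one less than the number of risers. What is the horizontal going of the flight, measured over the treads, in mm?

At most 163 each: 2669/163 = 16.37, giving 17 risers.
Each riser is 2669/17 = 157 mm (≤ 163 mm).
From 2R + T = 607: T = 607 − 314 = 293 mm.
17 risers give 16 treads; going = 16 × 293 = 4688 mm.

4688 mm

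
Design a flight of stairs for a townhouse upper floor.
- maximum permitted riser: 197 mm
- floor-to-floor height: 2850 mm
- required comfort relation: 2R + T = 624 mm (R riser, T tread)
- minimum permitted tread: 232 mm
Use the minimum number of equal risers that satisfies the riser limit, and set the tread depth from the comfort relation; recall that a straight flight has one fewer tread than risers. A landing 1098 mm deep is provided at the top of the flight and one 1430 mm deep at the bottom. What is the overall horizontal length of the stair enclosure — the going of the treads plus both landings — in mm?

5944 mm

⌈2850/197⌉ = 15 risers.
Riser R = 2850 / 15 = 190 mm, within the 197 mm limit.
T = 624 − 2·190 = 244 mm, which satisfies the 232 mm minimum.
15 risers give 14 treads; going = 14 × 244 = 3416 mm.
Add landings: 3416 + 1098 + 1430 = 5944 mm.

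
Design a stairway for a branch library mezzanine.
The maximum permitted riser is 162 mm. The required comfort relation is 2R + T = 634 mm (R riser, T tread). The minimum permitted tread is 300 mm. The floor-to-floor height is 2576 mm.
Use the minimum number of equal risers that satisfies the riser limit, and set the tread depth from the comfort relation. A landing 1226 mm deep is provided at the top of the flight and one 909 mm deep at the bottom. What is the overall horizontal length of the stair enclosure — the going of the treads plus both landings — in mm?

2576 / 162 = 15.901 → round up to 16 risers.
R = 2576 ÷ 16 = 161 mm.
From 2R + T = 634: T = 634 − 322 = 312 mm.
Treads = 16 − 1 = 15; going = 15 × 312 = 4680 mm.
Enclosure = 4680 + 1226 + 909 = 6815 mm.

6815 mm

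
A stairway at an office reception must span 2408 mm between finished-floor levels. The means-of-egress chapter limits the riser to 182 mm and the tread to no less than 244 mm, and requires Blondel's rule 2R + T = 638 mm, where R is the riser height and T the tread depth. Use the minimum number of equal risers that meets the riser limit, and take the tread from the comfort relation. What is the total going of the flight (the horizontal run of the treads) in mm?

2408 / 182 = 13.23, so 14 risers are needed.
Each riser is 2408/14 = 172 mm (≤ 182 mm).
T = 638 − 2·172 = 294 mm, which satisfies the 244 mm minimum.
14 risers give 13 treads; going = 13 × 294 = 3822 mm.

3822 mm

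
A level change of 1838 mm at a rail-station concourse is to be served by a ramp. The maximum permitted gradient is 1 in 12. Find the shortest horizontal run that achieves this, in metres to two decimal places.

At 1:12 the run is 12 × 1838 = 22056 mm.
22056 mm = 22.06 m.

22.06 m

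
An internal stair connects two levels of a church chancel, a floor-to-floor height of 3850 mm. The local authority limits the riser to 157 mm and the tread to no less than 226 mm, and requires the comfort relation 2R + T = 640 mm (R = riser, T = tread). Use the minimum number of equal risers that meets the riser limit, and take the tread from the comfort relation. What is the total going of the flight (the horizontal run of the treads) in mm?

3850 / 157 = 24.522 → round up to 25 risers.
Riser R = 3850 / 25 = 154 mm, within the 157 mm limit.
From 2R + T = 640: T = 640 − 308 = 332 mm.
Going = (25 − 1) × 332 = 7968 mm.

7968 mm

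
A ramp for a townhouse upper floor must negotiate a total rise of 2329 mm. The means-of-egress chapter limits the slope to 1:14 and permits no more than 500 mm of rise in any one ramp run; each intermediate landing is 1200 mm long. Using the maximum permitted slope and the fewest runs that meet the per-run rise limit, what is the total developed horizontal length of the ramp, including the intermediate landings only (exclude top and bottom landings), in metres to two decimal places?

2329 / 500 = 4.658 → round up to 5 ramp runs. That means 4 intermediate landings.
Ramp run (horizontal) at 1:14: 2329 × 14 = 32606 mm.
Intermediate landings: 4 × 1200 = 4800 mm.
Total developed length = 32606 + 4800 = 37406 mm.
= 37.41 m.

37.41 m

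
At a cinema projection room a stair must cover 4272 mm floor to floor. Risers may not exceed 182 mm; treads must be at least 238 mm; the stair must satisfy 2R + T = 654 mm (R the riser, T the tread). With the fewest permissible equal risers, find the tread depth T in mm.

⌈4272/182⌉ = 24 risers.
R = 4272 ÷ 24 = 178 mm.
From 2R + T = 654: T = 654 − 356 = 298 mm.

298 mm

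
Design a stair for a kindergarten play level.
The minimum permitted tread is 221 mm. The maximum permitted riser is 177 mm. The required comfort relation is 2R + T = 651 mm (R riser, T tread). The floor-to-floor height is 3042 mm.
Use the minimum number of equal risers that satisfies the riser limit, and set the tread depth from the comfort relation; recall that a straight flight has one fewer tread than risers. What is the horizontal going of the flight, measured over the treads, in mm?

⌈3042/177⌉ = 18 risers.
Riser R = 3042 / 18 = 169 mm, within the 177 mm limit.
Tread T = 651 − 2 × 169 = 313 mm (≥ 221 mm).
Treads = 18 − 1 = 17; going = 17 × 313 = 5321 mm.

5321 mm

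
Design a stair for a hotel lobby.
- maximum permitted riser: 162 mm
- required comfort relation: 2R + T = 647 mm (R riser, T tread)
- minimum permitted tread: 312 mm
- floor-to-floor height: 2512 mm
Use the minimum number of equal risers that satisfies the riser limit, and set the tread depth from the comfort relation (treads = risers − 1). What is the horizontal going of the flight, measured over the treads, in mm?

2512 / 162 = 15.506 → round up to 16 risers.
Each riser is 2512/16 = 157 mm (≤ 162 mm).
Tread T = 647 − 2 × 157 = 333 mm (≥ 312 mm).
Treads = 16 − 1 = 15; going = 15 × 333 = 4995 mm.

4995 mm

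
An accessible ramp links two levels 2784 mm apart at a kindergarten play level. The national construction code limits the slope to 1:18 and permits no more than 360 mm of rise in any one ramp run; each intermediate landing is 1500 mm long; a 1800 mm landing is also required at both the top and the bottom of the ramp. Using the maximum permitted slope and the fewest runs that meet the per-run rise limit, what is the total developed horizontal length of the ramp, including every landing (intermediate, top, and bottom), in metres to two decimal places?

⌈2784/360⌉ = 8 ramp runs. That means 7 intermediate landings.
Horizontal run for 2784 mm of rise at 1:18 is 2784 × 18 = 50112 mm.
7 intermediate landings contribute 7 × 1500 = 10500 mm.
Top and bottom landings: 2 × 1800 = 3600 mm.
Total = 50112 + 10500 + 3600 = 64212 mm.
= 64.21 m.

64.21 m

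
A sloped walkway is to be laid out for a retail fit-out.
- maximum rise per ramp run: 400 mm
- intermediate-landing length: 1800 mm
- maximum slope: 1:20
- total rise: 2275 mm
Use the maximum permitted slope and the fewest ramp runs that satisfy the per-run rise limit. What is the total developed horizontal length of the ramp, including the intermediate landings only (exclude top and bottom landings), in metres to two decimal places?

⌈2275/400⌉ = 6 ramp runs. That means 5 intermediate landings.
Ramp run (horizontal) at 1:20: 2275 × 20 = 45500 mm.
5 intermediate landings contribute 5 × 1800 = 9000 mm.
Developed length = 45500 + 9000 = 54500 mm.
= 54.50 m.

54.50 m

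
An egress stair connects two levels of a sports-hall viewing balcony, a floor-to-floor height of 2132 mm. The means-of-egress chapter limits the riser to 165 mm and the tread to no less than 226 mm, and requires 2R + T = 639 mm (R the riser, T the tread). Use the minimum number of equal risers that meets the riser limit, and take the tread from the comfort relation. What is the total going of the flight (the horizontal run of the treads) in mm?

2132 / 165 = 12.921 → round up to 13 risers.
Riser R = 2132 / 13 = 164 mm, within the 165 mm limit.
Tread T = 639 − 2 × 164 = 311 mm (≥ 226 mm).
13 risers give 12 treads; going = 12 × 311 = 3732 mm.

3732 mm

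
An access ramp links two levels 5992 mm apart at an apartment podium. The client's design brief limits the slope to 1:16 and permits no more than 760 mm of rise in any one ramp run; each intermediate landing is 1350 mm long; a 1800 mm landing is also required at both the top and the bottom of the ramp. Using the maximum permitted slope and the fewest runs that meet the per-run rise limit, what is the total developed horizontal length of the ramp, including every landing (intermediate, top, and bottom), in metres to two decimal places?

At most 760 each: 5992/760 = 7.88, giving 8 ramp runs. That means 7 intermediate landings.
Ramp run (horizontal) at 1:16: 5992 × 16 = 95872 mm.
Intermediate landings: 7 × 1350 = 9450 mm.
Top and bottom landings: 2 × 1800 = 3600 mm.
Total = 95872 + 9450 + 3600 = 108922 mm.
= 108.92 m.

108.92 m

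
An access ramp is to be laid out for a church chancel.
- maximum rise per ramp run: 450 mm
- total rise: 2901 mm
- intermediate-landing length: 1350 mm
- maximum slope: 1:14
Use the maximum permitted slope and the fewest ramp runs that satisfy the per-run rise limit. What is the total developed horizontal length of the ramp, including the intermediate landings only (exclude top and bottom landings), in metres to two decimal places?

2901 / 450 = 6.45, so 7 ramp runs are needed. That means 6 intermediate landings.
Horizontal run for 2901 mm of rise at 1:14 is 2901 × 14 = 40614 mm.
Intermediate landings: 6 × 1350 = 8100 mm.
Total developed length = 40614 + 8100 = 48714 mm.
= 48.71 m.

48.71 m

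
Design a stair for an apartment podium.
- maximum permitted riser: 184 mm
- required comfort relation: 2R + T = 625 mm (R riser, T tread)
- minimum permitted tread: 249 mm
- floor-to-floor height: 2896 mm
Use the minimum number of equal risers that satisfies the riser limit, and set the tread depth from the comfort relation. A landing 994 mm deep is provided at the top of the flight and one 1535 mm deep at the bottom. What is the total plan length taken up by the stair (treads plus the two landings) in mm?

2896 / 184 = 15.74, so 16 risers are needed.
R = 2896 ÷ 16 = 181 mm.
T = 625 − 2·181 = 263 mm, which satisfies the 249 mm minimum.
Going = (16 − 1) × 263 = 3945 mm.
Add landings: 3945 + 994 + 1535 = 6474 mm.

6474 mm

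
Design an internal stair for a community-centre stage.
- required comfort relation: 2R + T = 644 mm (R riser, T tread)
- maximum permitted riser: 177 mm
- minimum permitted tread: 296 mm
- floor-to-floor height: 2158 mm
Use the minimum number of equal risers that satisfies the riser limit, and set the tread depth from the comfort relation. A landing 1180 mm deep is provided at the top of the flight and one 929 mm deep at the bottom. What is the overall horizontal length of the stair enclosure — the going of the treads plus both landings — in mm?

2158 / 177 = 12.19, so 13 risers are needed.
Riser R = 2158 / 13 = 166 mm, within the 177 mm limit.
Tread T = 644 − 2 × 166 = 312 mm (≥ 296 mm).
Going = (13 − 1) × 312 = 3744 mm.
Add landings: 3744 + 1180 + 929 = 5853 mm.

5853 mm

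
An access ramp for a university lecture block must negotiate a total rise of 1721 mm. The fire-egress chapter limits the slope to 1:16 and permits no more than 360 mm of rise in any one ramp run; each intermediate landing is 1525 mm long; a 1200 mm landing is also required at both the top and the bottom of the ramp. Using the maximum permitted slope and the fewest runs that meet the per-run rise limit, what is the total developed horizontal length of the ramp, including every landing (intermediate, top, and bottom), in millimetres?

1721 / 360 = 4.78, so 5 ramp runs are needed. That means 4 intermediate landings.
Horizontal run for 1721 mm of rise at 1:16 is 1721 × 16 = 27536 mm.
4 intermediate landings contribute 4 × 1525 = 6100 mm.
Top and bottom landings: 2 × 1200 = 2400 mm.
Total = 27536 + 6100 + 2400 = 36036 mm.

36036 mm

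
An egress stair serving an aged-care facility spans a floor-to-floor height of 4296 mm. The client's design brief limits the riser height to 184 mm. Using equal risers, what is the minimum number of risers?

24 risers

4296 / 184 = 23.35, so 24 risers are needed.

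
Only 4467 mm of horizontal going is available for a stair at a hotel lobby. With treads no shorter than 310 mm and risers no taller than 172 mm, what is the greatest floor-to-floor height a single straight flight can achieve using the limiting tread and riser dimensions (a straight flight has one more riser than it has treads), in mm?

4467 / 310 = 14.41, so 14 treads fit.
Risers = treads + 1 = 15.
Maximum height = 15 × 172 = 2580 mm.

2580 mm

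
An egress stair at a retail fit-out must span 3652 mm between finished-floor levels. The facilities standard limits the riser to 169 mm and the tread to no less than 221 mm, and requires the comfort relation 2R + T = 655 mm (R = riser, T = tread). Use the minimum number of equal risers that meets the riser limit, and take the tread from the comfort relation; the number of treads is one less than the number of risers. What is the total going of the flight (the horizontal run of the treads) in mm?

6783 mm

At most 169 each: 3652/169 = 21.61, giving 22 risers.
R = 3652 ÷ 22 = 166 mm.
Tread T = 655 − 2 × 166 = 323 mm (≥ 221 mm).
Going = (22 − 1) × 323 = 6783 mm.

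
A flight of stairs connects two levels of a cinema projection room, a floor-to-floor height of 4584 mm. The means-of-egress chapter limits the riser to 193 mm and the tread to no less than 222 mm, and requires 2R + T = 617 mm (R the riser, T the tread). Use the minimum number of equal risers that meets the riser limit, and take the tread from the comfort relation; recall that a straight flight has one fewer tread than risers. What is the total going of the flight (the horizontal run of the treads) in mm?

5405 mm

At most 193 each: 4584/193 = 23.75, giving 24 risers.
R = 4584 ÷ 24 = 191 mm.
Tread T = 617 − 2 × 191 = 235 mm (≥ 222 mm).
Treads = 24 − 1 = 23; going = 23 × 235 = 5405 mm.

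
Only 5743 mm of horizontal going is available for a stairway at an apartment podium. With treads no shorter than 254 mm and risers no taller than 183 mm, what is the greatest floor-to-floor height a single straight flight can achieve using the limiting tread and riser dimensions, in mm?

5743 / 254 = 22.61, so 22 treads fit.
Risers = treads + 1 = 23.
Maximum height = 23 × 183 = 4209 mm.

4209 mm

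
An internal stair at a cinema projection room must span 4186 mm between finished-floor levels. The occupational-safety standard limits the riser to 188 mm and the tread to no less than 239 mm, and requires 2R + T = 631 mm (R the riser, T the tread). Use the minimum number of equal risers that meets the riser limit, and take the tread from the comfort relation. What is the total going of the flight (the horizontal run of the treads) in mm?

5874 mm

4186 / 188 = 22.27, so 23 risers are needed.
Each riser is 4186/23 = 182 mm (≤ 188 mm).
From 2R + T = 631: T = 631 − 364 = 267 mm.
Going = (23 − 1) × 267 = 5874 mm.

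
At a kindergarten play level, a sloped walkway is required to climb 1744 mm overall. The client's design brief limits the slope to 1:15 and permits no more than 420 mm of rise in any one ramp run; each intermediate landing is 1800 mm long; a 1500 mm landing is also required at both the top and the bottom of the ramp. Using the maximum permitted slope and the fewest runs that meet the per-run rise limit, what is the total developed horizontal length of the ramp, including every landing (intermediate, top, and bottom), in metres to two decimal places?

1744 / 420 = 4.152 → round up to 5 ramp runs. That means 4 intermediate landings.
Horizontal run for 1744 mm of rise at 1:15 is 1744 × 15 = 26160 mm.
Intermediate landings: 4 × 1800 = 7200 mm.
Top and bottom landings: 2 × 1500 = 3000 mm.
Total = 26160 + 7200 + 3000 = 36360 mm.
= 36.36 m.

36.36 m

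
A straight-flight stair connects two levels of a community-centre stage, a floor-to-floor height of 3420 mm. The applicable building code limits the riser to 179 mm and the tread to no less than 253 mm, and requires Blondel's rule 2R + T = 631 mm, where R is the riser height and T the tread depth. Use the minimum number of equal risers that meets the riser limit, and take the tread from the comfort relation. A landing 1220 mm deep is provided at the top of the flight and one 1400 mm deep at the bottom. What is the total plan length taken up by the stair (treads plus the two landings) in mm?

3420 / 179 = 19.106 → round up to 20 risers.
R = 3420 ÷ 20 = 171 mm.
From 2R + T = 631: T = 631 − 342 = 289 mm.
Treads = 20 − 1 = 19; going = 19 × 289 = 5491 mm.
Add landings: 5491 + 1220 + 1400 = 8111 mm.

8111 mm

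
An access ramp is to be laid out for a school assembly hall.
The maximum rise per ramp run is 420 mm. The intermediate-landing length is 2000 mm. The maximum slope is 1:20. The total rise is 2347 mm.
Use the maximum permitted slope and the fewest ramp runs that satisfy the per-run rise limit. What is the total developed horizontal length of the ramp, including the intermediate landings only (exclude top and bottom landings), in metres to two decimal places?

2347 / 420 = 5.588 → round up to 6 ramp runs. That means 5 intermediate landings.
Horizontal run for 2347 mm of rise at 1:20 is 2347 × 20 = 46940 mm.
Intermediate landings: 5 × 2000 = 10000 mm.
Developed length = 46940 + 10000 = 56940 mm.
= 56.94 m.

56.94 m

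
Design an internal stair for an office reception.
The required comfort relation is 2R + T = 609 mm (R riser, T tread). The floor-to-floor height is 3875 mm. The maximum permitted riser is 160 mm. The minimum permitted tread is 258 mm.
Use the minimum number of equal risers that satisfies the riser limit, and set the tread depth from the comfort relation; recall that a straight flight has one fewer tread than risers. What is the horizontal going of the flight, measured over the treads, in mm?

3875 / 160 = 24.219 → round up to 25 risers.
R = 3875 ÷ 25 = 155 mm.
T = 609 − 2·155 = 299 mm, which satisfies the 258 mm minimum.
Treads = 25 − 1 = 24; going = 24 × 299 = 7176 mm.

7176 mm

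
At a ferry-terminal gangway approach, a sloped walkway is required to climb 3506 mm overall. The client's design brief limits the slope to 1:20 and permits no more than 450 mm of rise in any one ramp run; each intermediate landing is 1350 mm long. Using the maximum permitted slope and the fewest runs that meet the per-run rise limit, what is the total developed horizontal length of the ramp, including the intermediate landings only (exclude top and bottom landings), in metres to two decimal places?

At most 450 each: 3506/450 = 7.79, giving 8 ramp runs. That means 7 intermediate landings.
Horizontal run for 3506 mm of rise at 1:20 is 3506 × 20 = 70120 mm.
7 intermediate landings contribute 7 × 1350 = 9450 mm.
Total developed length = 70120 + 9450 = 79570 mm.
= 79.57 m.

79.57 m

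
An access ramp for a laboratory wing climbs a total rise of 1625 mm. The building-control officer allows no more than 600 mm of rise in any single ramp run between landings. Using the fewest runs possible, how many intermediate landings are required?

1625 / 600 = 2.708 → round up to 3 ramp runs.
3 runs are separated by 2 intermediate landings.

2 intermediate landings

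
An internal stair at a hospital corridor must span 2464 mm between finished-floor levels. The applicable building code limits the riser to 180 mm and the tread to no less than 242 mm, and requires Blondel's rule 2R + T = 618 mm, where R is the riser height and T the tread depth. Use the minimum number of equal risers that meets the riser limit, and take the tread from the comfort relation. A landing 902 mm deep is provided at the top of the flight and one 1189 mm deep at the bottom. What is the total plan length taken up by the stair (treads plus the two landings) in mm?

2464 / 180 = 13.689 → round up to 14 risers.
Each riser is 2464/14 = 176 mm (≤ 180 mm).
From 2R + T = 618: T = 618 − 352 = 266 mm.
Going = (14 − 1) × 266 = 3458 mm.
Add landings: 3458 + 902 + 1189 = 5549 mm.

5549 mm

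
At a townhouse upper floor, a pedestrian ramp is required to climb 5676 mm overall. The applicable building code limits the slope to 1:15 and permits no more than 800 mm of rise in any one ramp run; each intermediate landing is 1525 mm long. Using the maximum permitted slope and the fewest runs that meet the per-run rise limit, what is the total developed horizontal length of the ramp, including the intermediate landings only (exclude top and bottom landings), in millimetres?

95815 mm

5676 / 800 = 7.09, so 8 ramp runs are needed. That means 7 intermediate landings.
Ramp run (horizontal) at 1:15: 5676 × 15 = 85140 mm.
Intermediate landings: 7 × 1525 = 10675 mm.
Developed length = 85140 + 10675 = 95815 mm.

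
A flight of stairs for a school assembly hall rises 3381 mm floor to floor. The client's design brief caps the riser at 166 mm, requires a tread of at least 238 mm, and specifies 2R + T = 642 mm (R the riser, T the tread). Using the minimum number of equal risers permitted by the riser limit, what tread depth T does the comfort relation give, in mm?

320 mm

⌈3381/166⌉ = 21 risers.
Riser R = 3381 / 21 = 161 mm, within the 166 mm limit.
T = 642 − 2·161 = 320 mm, which satisfies the 238 mm minimum.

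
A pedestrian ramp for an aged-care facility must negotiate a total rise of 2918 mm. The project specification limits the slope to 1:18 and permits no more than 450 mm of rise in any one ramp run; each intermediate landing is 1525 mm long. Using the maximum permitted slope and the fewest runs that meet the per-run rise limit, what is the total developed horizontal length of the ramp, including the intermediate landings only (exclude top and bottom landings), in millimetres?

61674 mm

⌈2918/450⌉ = 7 ramp runs. That means 6 intermediate landings.
Ramp run (horizontal) at 1:18: 2918 × 18 = 52524 mm.
Intermediate landings: 6 × 1525 = 9150 mm.
Total developed length = 52524 + 9150 = 61674 mm.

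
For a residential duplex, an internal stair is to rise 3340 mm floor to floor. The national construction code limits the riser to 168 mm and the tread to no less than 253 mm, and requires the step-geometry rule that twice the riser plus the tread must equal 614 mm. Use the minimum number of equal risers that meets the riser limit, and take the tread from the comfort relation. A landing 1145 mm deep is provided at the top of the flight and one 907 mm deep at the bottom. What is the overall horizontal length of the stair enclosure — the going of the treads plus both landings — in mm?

⌈3340/168⌉ = 20 risers.
Each riser is 3340/20 = 167 mm (≤ 168 mm).
T = 614 − 2·167 = 280 mm, which satisfies the 253 mm minimum.
Going = (20 − 1) × 280 = 5320 mm.
Enclosure = 5320 + 1145 + 907 = 7372 mm.

7372 mm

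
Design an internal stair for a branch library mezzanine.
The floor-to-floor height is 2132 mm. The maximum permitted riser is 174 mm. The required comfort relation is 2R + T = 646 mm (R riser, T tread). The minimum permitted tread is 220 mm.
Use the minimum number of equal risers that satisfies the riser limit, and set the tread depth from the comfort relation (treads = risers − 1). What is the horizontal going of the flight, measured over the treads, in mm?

At most 174 each: 2132/174 = 12.25, giving 13 risers.
Riser R = 2132 / 13 = 164 mm, within the 174 mm limit.
Tread T = 646 − 2 × 164 = 318 mm (≥ 220 mm).
Treads = 13 − 1 = 12; going = 12 × 318 = 3816 mm.

3816 mm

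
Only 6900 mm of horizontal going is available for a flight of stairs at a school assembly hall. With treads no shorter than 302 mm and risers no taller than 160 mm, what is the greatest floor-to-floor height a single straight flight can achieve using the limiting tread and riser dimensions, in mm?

6900 / 302 = 22.85, so 22 treads fit.
Risers = treads + 1 = 23.
Maximum height = 23 × 160 = 3680 mm.

3680 mm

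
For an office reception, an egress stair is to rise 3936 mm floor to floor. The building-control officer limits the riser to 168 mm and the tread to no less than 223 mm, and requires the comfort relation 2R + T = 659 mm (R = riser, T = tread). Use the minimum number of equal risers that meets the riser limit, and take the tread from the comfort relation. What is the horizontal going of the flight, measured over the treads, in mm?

7613 mm

3936 / 168 = 23.43, so 24 risers are needed.
R = 3936 ÷ 24 = 164 mm.
From 2R + T = 659: T = 659 − 328 = 331 mm.
Treads = 24 − 1 = 23; going = 23 × 331 = 7613 mm.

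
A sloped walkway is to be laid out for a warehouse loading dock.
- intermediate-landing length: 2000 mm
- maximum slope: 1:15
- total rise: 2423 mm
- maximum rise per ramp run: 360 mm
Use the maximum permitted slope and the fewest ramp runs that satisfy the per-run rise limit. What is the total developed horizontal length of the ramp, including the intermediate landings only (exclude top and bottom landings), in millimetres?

48345 mm

2423 / 360 = 6.731 → round up to 7 ramp runs. That means 6 intermediate landings.
Horizontal run for 2423 mm of rise at 1:15 is 2423 × 15 = 36345 mm.
Intermediate landings: 6 × 2000 = 12000 mm.
Total developed length = 36345 + 12000 = 48345 mm.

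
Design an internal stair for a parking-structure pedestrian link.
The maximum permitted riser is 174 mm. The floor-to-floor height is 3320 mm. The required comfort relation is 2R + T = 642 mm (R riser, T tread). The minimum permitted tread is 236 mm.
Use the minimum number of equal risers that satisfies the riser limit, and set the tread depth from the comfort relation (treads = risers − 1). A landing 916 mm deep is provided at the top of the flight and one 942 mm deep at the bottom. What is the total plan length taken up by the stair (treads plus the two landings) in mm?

3320 / 174 = 19.08, so 20 risers are needed.
Riser R = 3320 / 20 = 166 mm, within the 174 mm limit.
From 2R + T = 642: T = 642 − 332 = 310 mm.
Going = (20 − 1) × 310 = 5890 mm.
Enclosure = 5890 + 916 + 942 = 7748 mm.

7748 mm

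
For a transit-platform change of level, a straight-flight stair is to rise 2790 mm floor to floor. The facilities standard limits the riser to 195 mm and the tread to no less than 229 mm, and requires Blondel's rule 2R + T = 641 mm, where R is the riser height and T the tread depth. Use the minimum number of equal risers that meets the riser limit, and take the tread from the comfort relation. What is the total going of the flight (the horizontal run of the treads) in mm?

2790 / 195 = 14.31, so 15 risers are needed.
R = 2790 ÷ 15 = 186 mm.
From 2R + T = 641: T = 641 − 372 = 269 mm.
15 risers give 14 treads; going = 14 × 269 = 3766 mm.

3766 mm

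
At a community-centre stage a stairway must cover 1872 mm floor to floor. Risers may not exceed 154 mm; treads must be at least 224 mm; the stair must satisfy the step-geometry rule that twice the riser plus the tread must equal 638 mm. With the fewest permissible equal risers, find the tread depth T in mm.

350 mm

1872 / 154 = 12.156 → round up to 13 risers.
Each riser is 1872/13 = 144 mm (≤ 154 mm).
T = 638 − 2·144 = 350 mm, which satisfies the 224 mm minimum.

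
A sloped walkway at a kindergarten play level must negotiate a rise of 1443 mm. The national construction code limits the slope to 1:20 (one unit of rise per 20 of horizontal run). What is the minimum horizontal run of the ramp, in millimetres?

28860 mm

At 1:20 the run is 20 × 1443 = 28860 mm.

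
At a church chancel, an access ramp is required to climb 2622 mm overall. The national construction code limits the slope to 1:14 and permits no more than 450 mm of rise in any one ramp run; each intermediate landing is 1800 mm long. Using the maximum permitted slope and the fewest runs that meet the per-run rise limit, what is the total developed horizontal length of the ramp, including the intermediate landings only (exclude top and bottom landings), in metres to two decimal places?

At most 450 each: 2622/450 = 5.83, giving 6 ramp runs. That means 5 intermediate landings.
Horizontal run for 2622 mm of rise at 1:14 is 2622 × 14 = 36708 mm.
5 intermediate landings contribute 5 × 1800 = 9000 mm.
Total developed length = 36708 + 9000 = 45708 mm.
= 45.71 m.

45.71 m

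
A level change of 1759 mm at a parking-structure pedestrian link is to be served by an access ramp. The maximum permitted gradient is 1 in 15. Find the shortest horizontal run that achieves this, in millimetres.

26385 mm

At 1:15 the run is 15 × 1759 = 26385 mm.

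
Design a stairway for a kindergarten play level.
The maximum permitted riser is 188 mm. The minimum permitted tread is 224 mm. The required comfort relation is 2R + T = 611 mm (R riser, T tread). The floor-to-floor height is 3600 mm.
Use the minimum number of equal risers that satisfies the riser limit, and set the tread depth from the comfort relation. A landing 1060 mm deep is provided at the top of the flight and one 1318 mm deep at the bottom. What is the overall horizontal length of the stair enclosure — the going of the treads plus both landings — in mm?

3600 / 188 = 19.15, so 20 risers are needed.
R = 3600 ÷ 20 = 180 mm.
From 2R + T = 611: T = 611 − 360 = 251 mm.
20 risers give 19 treads; going = 19 × 251 = 4769 mm.
Add landings: 4769 + 1060 + 1318 = 7147 mm.

7147 mm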